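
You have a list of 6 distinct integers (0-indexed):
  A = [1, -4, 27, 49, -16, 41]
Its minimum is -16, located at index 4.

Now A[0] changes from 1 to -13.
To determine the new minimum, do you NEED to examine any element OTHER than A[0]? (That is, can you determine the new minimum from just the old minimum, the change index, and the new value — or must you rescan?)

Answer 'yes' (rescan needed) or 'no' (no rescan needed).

Answer: no

Derivation:
Old min = -16 at index 4
Change at index 0: 1 -> -13
Index 0 was NOT the min. New min = min(-16, -13). No rescan of other elements needed.
Needs rescan: no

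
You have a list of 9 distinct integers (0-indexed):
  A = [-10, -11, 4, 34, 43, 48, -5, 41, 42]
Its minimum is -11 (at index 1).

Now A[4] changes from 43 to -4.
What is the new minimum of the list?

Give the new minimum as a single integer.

Old min = -11 (at index 1)
Change: A[4] 43 -> -4
Changed element was NOT the old min.
  New min = min(old_min, new_val) = min(-11, -4) = -11

Answer: -11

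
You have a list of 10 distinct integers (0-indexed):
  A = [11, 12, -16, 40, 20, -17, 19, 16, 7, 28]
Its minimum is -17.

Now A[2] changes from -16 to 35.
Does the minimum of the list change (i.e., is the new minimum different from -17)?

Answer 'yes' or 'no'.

Answer: no

Derivation:
Old min = -17
Change: A[2] -16 -> 35
Changed element was NOT the min; min changes only if 35 < -17.
New min = -17; changed? no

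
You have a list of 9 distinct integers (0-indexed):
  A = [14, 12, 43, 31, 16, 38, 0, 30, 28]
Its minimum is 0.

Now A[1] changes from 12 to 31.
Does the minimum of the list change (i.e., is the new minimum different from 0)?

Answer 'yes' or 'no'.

Old min = 0
Change: A[1] 12 -> 31
Changed element was NOT the min; min changes only if 31 < 0.
New min = 0; changed? no

Answer: no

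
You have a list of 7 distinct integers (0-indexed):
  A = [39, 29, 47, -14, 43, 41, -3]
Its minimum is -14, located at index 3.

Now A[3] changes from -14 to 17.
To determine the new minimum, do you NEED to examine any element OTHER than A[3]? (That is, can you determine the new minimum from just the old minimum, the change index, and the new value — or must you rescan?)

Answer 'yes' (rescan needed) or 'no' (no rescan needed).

Answer: yes

Derivation:
Old min = -14 at index 3
Change at index 3: -14 -> 17
Index 3 WAS the min and new value 17 > old min -14. Must rescan other elements to find the new min.
Needs rescan: yes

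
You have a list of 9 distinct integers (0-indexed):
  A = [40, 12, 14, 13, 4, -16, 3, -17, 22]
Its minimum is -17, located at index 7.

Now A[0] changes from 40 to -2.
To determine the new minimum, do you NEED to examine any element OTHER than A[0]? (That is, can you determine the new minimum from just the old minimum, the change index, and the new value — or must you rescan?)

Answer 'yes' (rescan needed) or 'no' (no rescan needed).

Old min = -17 at index 7
Change at index 0: 40 -> -2
Index 0 was NOT the min. New min = min(-17, -2). No rescan of other elements needed.
Needs rescan: no

Answer: no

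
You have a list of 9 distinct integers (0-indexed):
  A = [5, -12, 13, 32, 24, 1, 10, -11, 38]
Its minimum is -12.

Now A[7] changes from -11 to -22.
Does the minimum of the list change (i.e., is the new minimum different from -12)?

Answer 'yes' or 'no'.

Old min = -12
Change: A[7] -11 -> -22
Changed element was NOT the min; min changes only if -22 < -12.
New min = -22; changed? yes

Answer: yes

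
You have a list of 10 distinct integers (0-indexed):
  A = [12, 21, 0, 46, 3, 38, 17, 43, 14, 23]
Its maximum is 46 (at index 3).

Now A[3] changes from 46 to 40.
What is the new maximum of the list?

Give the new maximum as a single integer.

Old max = 46 (at index 3)
Change: A[3] 46 -> 40
Changed element WAS the max -> may need rescan.
  Max of remaining elements: 43
  New max = max(40, 43) = 43

Answer: 43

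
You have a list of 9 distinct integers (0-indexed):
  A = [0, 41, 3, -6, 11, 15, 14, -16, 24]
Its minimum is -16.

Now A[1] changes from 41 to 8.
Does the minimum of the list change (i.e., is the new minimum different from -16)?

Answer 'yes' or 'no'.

Answer: no

Derivation:
Old min = -16
Change: A[1] 41 -> 8
Changed element was NOT the min; min changes only if 8 < -16.
New min = -16; changed? no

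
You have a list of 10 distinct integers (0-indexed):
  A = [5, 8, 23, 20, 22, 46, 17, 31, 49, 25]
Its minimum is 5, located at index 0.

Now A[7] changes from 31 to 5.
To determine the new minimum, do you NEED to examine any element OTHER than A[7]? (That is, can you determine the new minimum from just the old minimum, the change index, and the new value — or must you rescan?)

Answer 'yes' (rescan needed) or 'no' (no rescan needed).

Old min = 5 at index 0
Change at index 7: 31 -> 5
Index 7 was NOT the min. New min = min(5, 5). No rescan of other elements needed.
Needs rescan: no

Answer: no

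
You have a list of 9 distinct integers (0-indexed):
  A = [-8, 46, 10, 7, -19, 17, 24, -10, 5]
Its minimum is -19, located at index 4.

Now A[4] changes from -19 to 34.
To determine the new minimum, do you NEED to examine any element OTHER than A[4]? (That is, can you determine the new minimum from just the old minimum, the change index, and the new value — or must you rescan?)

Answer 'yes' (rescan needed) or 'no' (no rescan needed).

Old min = -19 at index 4
Change at index 4: -19 -> 34
Index 4 WAS the min and new value 34 > old min -19. Must rescan other elements to find the new min.
Needs rescan: yes

Answer: yes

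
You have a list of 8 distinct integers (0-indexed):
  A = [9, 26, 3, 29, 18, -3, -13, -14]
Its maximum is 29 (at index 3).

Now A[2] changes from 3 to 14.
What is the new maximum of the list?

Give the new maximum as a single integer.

Old max = 29 (at index 3)
Change: A[2] 3 -> 14
Changed element was NOT the old max.
  New max = max(old_max, new_val) = max(29, 14) = 29

Answer: 29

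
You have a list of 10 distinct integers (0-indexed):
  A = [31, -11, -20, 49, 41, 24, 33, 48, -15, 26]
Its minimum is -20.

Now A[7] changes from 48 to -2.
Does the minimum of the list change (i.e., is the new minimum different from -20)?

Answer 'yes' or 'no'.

Answer: no

Derivation:
Old min = -20
Change: A[7] 48 -> -2
Changed element was NOT the min; min changes only if -2 < -20.
New min = -20; changed? no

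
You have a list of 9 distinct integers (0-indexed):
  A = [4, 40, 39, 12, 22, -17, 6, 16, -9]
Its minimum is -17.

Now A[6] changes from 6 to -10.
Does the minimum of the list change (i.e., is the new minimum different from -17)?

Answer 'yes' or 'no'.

Answer: no

Derivation:
Old min = -17
Change: A[6] 6 -> -10
Changed element was NOT the min; min changes only if -10 < -17.
New min = -17; changed? no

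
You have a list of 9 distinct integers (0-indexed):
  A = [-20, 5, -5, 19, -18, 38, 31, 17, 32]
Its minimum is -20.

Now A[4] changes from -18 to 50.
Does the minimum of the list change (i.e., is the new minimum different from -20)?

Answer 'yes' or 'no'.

Answer: no

Derivation:
Old min = -20
Change: A[4] -18 -> 50
Changed element was NOT the min; min changes only if 50 < -20.
New min = -20; changed? no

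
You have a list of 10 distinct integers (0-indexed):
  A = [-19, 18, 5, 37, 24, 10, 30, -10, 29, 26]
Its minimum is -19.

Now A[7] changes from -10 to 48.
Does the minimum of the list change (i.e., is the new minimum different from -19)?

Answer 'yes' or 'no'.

Old min = -19
Change: A[7] -10 -> 48
Changed element was NOT the min; min changes only if 48 < -19.
New min = -19; changed? no

Answer: no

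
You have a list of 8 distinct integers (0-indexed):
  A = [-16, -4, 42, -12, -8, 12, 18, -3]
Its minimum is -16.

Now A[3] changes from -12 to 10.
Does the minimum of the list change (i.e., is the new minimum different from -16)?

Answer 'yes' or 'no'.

Old min = -16
Change: A[3] -12 -> 10
Changed element was NOT the min; min changes only if 10 < -16.
New min = -16; changed? no

Answer: no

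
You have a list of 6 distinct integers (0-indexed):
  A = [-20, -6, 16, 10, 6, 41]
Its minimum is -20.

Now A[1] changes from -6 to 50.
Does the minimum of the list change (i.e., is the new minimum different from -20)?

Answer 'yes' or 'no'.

Answer: no

Derivation:
Old min = -20
Change: A[1] -6 -> 50
Changed element was NOT the min; min changes only if 50 < -20.
New min = -20; changed? no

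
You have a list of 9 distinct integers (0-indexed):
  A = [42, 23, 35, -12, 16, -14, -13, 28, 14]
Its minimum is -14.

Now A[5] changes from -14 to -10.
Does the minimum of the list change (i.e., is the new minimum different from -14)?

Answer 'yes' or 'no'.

Old min = -14
Change: A[5] -14 -> -10
Changed element was the min; new min must be rechecked.
New min = -13; changed? yes

Answer: yes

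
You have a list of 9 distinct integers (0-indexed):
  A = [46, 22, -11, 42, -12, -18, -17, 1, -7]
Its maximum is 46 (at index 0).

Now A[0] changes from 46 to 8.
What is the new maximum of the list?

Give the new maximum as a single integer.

Answer: 42

Derivation:
Old max = 46 (at index 0)
Change: A[0] 46 -> 8
Changed element WAS the max -> may need rescan.
  Max of remaining elements: 42
  New max = max(8, 42) = 42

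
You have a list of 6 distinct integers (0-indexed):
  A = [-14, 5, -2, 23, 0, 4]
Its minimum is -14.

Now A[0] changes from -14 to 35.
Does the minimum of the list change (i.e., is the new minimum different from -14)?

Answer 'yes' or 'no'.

Answer: yes

Derivation:
Old min = -14
Change: A[0] -14 -> 35
Changed element was the min; new min must be rechecked.
New min = -2; changed? yes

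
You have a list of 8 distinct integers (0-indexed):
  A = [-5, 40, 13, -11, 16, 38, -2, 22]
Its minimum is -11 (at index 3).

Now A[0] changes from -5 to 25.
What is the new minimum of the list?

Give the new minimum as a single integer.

Answer: -11

Derivation:
Old min = -11 (at index 3)
Change: A[0] -5 -> 25
Changed element was NOT the old min.
  New min = min(old_min, new_val) = min(-11, 25) = -11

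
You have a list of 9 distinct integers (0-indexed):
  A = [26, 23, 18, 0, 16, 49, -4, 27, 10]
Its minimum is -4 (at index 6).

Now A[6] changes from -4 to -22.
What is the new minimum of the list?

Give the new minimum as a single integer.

Old min = -4 (at index 6)
Change: A[6] -4 -> -22
Changed element WAS the min. Need to check: is -22 still <= all others?
  Min of remaining elements: 0
  New min = min(-22, 0) = -22

Answer: -22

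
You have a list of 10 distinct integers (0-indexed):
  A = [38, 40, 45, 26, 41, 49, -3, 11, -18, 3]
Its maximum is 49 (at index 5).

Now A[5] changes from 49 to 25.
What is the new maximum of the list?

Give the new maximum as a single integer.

Answer: 45

Derivation:
Old max = 49 (at index 5)
Change: A[5] 49 -> 25
Changed element WAS the max -> may need rescan.
  Max of remaining elements: 45
  New max = max(25, 45) = 45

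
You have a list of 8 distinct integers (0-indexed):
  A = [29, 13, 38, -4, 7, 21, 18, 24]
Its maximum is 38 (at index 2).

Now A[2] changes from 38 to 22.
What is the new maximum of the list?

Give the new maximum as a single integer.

Old max = 38 (at index 2)
Change: A[2] 38 -> 22
Changed element WAS the max -> may need rescan.
  Max of remaining elements: 29
  New max = max(22, 29) = 29

Answer: 29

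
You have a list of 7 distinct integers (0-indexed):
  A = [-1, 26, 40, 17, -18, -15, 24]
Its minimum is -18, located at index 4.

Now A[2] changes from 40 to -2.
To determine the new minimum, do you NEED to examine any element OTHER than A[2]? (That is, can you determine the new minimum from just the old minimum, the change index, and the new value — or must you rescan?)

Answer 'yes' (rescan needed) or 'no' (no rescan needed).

Old min = -18 at index 4
Change at index 2: 40 -> -2
Index 2 was NOT the min. New min = min(-18, -2). No rescan of other elements needed.
Needs rescan: no

Answer: no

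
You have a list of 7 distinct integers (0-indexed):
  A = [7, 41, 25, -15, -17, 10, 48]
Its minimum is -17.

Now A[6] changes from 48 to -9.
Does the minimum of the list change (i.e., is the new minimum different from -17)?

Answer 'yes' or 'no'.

Answer: no

Derivation:
Old min = -17
Change: A[6] 48 -> -9
Changed element was NOT the min; min changes only if -9 < -17.
New min = -17; changed? no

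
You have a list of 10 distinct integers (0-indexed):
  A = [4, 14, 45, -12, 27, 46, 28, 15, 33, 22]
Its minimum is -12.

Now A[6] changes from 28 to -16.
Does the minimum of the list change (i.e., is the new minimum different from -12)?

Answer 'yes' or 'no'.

Answer: yes

Derivation:
Old min = -12
Change: A[6] 28 -> -16
Changed element was NOT the min; min changes only if -16 < -12.
New min = -16; changed? yes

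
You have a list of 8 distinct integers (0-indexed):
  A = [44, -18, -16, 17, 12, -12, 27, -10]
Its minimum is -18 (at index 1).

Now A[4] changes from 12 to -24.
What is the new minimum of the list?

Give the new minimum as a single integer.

Answer: -24

Derivation:
Old min = -18 (at index 1)
Change: A[4] 12 -> -24
Changed element was NOT the old min.
  New min = min(old_min, new_val) = min(-18, -24) = -24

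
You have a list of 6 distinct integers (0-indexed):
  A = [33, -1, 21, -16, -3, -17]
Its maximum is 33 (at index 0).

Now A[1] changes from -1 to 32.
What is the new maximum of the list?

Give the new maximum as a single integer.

Answer: 33

Derivation:
Old max = 33 (at index 0)
Change: A[1] -1 -> 32
Changed element was NOT the old max.
  New max = max(old_max, new_val) = max(33, 32) = 33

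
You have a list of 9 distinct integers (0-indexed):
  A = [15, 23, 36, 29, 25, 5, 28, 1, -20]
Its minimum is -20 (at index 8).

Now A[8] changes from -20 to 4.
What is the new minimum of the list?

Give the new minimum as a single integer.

Answer: 1

Derivation:
Old min = -20 (at index 8)
Change: A[8] -20 -> 4
Changed element WAS the min. Need to check: is 4 still <= all others?
  Min of remaining elements: 1
  New min = min(4, 1) = 1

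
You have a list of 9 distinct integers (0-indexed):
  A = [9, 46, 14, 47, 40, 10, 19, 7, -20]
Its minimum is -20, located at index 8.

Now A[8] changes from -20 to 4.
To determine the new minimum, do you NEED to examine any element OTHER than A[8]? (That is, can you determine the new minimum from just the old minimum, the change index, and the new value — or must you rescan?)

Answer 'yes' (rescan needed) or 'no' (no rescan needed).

Answer: yes

Derivation:
Old min = -20 at index 8
Change at index 8: -20 -> 4
Index 8 WAS the min and new value 4 > old min -20. Must rescan other elements to find the new min.
Needs rescan: yes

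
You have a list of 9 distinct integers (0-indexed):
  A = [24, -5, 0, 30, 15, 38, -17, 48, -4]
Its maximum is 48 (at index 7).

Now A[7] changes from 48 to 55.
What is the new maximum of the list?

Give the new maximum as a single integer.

Old max = 48 (at index 7)
Change: A[7] 48 -> 55
Changed element WAS the max -> may need rescan.
  Max of remaining elements: 38
  New max = max(55, 38) = 55

Answer: 55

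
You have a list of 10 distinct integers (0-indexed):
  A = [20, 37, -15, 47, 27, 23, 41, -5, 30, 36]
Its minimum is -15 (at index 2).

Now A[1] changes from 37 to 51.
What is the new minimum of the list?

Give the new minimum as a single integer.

Old min = -15 (at index 2)
Change: A[1] 37 -> 51
Changed element was NOT the old min.
  New min = min(old_min, new_val) = min(-15, 51) = -15

Answer: -15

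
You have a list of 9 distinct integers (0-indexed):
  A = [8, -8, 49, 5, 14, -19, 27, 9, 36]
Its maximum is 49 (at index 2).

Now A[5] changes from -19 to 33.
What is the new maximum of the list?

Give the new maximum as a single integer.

Answer: 49

Derivation:
Old max = 49 (at index 2)
Change: A[5] -19 -> 33
Changed element was NOT the old max.
  New max = max(old_max, new_val) = max(49, 33) = 49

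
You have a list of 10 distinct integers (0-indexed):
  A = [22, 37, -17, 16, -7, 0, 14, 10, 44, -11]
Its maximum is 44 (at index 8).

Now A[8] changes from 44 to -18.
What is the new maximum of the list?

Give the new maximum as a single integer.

Old max = 44 (at index 8)
Change: A[8] 44 -> -18
Changed element WAS the max -> may need rescan.
  Max of remaining elements: 37
  New max = max(-18, 37) = 37

Answer: 37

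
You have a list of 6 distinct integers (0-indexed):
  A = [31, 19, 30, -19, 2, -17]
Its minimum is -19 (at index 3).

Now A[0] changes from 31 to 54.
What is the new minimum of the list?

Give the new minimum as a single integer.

Old min = -19 (at index 3)
Change: A[0] 31 -> 54
Changed element was NOT the old min.
  New min = min(old_min, new_val) = min(-19, 54) = -19

Answer: -19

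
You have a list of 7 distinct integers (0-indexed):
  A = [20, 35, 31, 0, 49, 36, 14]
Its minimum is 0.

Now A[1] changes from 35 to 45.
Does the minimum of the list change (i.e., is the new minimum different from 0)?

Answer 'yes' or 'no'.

Answer: no

Derivation:
Old min = 0
Change: A[1] 35 -> 45
Changed element was NOT the min; min changes only if 45 < 0.
New min = 0; changed? no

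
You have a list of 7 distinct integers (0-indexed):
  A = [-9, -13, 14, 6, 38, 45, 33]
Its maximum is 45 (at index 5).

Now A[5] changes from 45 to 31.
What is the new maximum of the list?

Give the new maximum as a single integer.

Old max = 45 (at index 5)
Change: A[5] 45 -> 31
Changed element WAS the max -> may need rescan.
  Max of remaining elements: 38
  New max = max(31, 38) = 38

Answer: 38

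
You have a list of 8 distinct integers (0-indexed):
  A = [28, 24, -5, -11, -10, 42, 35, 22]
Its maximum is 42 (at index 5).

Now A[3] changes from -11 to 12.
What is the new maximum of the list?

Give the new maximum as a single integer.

Old max = 42 (at index 5)
Change: A[3] -11 -> 12
Changed element was NOT the old max.
  New max = max(old_max, new_val) = max(42, 12) = 42

Answer: 42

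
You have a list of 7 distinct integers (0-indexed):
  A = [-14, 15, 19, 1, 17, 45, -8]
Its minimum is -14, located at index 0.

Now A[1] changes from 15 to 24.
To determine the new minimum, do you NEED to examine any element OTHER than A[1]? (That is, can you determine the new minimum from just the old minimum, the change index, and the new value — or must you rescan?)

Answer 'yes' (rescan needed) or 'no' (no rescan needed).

Answer: no

Derivation:
Old min = -14 at index 0
Change at index 1: 15 -> 24
Index 1 was NOT the min. New min = min(-14, 24). No rescan of other elements needed.
Needs rescan: no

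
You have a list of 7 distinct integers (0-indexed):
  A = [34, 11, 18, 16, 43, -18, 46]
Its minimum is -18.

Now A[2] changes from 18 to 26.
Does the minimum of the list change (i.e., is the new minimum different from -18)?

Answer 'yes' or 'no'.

Answer: no

Derivation:
Old min = -18
Change: A[2] 18 -> 26
Changed element was NOT the min; min changes only if 26 < -18.
New min = -18; changed? no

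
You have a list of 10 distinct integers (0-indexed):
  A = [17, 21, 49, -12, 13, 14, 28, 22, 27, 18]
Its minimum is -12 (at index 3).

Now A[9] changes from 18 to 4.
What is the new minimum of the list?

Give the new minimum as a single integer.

Answer: -12

Derivation:
Old min = -12 (at index 3)
Change: A[9] 18 -> 4
Changed element was NOT the old min.
  New min = min(old_min, new_val) = min(-12, 4) = -12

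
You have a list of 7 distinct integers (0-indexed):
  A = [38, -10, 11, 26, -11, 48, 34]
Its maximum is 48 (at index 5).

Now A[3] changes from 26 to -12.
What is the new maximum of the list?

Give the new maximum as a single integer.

Old max = 48 (at index 5)
Change: A[3] 26 -> -12
Changed element was NOT the old max.
  New max = max(old_max, new_val) = max(48, -12) = 48

Answer: 48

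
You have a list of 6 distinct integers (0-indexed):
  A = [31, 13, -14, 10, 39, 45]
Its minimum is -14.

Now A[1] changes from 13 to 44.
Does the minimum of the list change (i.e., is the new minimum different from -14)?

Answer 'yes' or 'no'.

Answer: no

Derivation:
Old min = -14
Change: A[1] 13 -> 44
Changed element was NOT the min; min changes only if 44 < -14.
New min = -14; changed? no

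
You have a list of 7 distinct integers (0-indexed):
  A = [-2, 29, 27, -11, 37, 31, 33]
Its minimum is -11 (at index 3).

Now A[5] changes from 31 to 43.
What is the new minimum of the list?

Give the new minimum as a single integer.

Answer: -11

Derivation:
Old min = -11 (at index 3)
Change: A[5] 31 -> 43
Changed element was NOT the old min.
  New min = min(old_min, new_val) = min(-11, 43) = -11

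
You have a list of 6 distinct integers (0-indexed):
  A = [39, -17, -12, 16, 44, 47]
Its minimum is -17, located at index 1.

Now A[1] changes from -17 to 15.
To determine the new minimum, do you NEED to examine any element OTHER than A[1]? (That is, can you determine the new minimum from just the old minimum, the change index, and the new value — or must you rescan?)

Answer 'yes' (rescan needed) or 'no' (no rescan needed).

Old min = -17 at index 1
Change at index 1: -17 -> 15
Index 1 WAS the min and new value 15 > old min -17. Must rescan other elements to find the new min.
Needs rescan: yes

Answer: yes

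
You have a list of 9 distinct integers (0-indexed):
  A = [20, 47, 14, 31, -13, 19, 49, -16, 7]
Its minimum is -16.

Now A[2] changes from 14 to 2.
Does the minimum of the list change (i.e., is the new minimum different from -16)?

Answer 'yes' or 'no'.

Old min = -16
Change: A[2] 14 -> 2
Changed element was NOT the min; min changes only if 2 < -16.
New min = -16; changed? no

Answer: no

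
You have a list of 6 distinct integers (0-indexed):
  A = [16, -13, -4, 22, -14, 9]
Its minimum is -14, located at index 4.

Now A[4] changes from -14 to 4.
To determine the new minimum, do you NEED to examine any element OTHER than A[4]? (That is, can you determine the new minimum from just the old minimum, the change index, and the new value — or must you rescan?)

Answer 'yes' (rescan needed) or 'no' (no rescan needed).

Answer: yes

Derivation:
Old min = -14 at index 4
Change at index 4: -14 -> 4
Index 4 WAS the min and new value 4 > old min -14. Must rescan other elements to find the new min.
Needs rescan: yes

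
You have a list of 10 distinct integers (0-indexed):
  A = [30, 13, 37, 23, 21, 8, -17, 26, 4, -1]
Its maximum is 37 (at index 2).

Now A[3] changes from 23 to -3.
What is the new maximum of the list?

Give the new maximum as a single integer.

Answer: 37

Derivation:
Old max = 37 (at index 2)
Change: A[3] 23 -> -3
Changed element was NOT the old max.
  New max = max(old_max, new_val) = max(37, -3) = 37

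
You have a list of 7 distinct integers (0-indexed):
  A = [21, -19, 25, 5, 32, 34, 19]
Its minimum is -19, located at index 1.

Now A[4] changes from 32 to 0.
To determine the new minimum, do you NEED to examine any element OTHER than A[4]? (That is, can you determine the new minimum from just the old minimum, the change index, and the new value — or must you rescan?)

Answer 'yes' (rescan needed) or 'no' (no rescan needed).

Old min = -19 at index 1
Change at index 4: 32 -> 0
Index 4 was NOT the min. New min = min(-19, 0). No rescan of other elements needed.
Needs rescan: no

Answer: no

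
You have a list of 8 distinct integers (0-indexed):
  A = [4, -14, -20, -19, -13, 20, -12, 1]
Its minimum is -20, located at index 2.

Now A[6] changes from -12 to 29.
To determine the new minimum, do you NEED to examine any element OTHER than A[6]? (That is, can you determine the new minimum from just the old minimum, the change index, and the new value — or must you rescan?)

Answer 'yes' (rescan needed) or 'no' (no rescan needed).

Answer: no

Derivation:
Old min = -20 at index 2
Change at index 6: -12 -> 29
Index 6 was NOT the min. New min = min(-20, 29). No rescan of other elements needed.
Needs rescan: no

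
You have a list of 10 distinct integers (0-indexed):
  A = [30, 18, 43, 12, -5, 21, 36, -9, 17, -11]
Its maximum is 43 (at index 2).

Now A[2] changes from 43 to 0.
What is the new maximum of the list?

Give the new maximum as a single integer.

Old max = 43 (at index 2)
Change: A[2] 43 -> 0
Changed element WAS the max -> may need rescan.
  Max of remaining elements: 36
  New max = max(0, 36) = 36

Answer: 36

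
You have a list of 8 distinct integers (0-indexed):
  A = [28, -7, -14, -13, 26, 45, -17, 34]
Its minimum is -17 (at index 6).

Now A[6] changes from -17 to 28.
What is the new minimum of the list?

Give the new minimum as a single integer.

Answer: -14

Derivation:
Old min = -17 (at index 6)
Change: A[6] -17 -> 28
Changed element WAS the min. Need to check: is 28 still <= all others?
  Min of remaining elements: -14
  New min = min(28, -14) = -14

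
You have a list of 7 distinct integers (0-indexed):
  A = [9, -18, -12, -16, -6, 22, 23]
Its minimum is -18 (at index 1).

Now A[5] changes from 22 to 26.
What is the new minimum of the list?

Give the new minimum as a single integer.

Old min = -18 (at index 1)
Change: A[5] 22 -> 26
Changed element was NOT the old min.
  New min = min(old_min, new_val) = min(-18, 26) = -18

Answer: -18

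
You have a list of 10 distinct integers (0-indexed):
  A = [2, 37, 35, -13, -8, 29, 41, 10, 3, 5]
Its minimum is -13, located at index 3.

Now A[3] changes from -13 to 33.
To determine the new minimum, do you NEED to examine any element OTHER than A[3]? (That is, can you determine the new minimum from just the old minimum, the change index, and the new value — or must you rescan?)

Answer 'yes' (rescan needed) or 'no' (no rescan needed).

Old min = -13 at index 3
Change at index 3: -13 -> 33
Index 3 WAS the min and new value 33 > old min -13. Must rescan other elements to find the new min.
Needs rescan: yes

Answer: yes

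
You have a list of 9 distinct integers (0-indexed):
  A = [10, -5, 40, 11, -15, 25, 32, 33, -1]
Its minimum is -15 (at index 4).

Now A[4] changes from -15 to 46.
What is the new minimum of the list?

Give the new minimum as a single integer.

Answer: -5

Derivation:
Old min = -15 (at index 4)
Change: A[4] -15 -> 46
Changed element WAS the min. Need to check: is 46 still <= all others?
  Min of remaining elements: -5
  New min = min(46, -5) = -5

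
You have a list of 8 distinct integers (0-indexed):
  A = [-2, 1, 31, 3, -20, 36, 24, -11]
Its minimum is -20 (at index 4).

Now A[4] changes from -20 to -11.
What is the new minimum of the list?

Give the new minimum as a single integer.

Answer: -11

Derivation:
Old min = -20 (at index 4)
Change: A[4] -20 -> -11
Changed element WAS the min. Need to check: is -11 still <= all others?
  Min of remaining elements: -11
  New min = min(-11, -11) = -11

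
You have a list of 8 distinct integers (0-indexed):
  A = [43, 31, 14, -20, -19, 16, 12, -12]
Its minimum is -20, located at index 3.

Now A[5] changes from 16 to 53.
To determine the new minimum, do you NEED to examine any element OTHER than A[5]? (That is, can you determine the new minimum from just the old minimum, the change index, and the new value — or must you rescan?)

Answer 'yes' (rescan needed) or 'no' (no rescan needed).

Answer: no

Derivation:
Old min = -20 at index 3
Change at index 5: 16 -> 53
Index 5 was NOT the min. New min = min(-20, 53). No rescan of other elements needed.
Needs rescan: no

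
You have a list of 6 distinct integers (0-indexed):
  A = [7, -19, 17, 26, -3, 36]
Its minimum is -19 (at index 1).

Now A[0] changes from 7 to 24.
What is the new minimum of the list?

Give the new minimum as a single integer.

Old min = -19 (at index 1)
Change: A[0] 7 -> 24
Changed element was NOT the old min.
  New min = min(old_min, new_val) = min(-19, 24) = -19

Answer: -19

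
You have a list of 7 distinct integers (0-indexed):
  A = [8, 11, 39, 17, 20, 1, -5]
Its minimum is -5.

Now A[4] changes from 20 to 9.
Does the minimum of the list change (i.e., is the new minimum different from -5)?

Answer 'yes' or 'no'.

Answer: no

Derivation:
Old min = -5
Change: A[4] 20 -> 9
Changed element was NOT the min; min changes only if 9 < -5.
New min = -5; changed? no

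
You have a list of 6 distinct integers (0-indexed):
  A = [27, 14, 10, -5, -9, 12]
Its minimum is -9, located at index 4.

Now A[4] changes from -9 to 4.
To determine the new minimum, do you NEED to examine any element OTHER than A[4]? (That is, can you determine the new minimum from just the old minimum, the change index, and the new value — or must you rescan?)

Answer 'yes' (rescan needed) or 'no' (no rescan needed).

Answer: yes

Derivation:
Old min = -9 at index 4
Change at index 4: -9 -> 4
Index 4 WAS the min and new value 4 > old min -9. Must rescan other elements to find the new min.
Needs rescan: yes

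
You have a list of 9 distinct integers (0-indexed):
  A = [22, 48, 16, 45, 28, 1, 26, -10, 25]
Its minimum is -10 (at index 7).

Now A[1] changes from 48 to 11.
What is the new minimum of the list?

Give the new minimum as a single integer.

Old min = -10 (at index 7)
Change: A[1] 48 -> 11
Changed element was NOT the old min.
  New min = min(old_min, new_val) = min(-10, 11) = -10

Answer: -10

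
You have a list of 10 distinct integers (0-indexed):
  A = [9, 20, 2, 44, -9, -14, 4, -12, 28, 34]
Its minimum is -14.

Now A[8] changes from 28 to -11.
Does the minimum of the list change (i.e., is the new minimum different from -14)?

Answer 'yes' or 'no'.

Answer: no

Derivation:
Old min = -14
Change: A[8] 28 -> -11
Changed element was NOT the min; min changes only if -11 < -14.
New min = -14; changed? no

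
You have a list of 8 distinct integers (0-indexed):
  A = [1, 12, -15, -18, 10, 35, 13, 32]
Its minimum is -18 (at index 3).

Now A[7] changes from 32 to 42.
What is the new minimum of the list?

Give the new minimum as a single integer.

Old min = -18 (at index 3)
Change: A[7] 32 -> 42
Changed element was NOT the old min.
  New min = min(old_min, new_val) = min(-18, 42) = -18

Answer: -18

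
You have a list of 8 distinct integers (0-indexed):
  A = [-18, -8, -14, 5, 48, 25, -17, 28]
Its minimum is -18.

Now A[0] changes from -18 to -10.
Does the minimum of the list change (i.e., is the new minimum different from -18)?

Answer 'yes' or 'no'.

Answer: yes

Derivation:
Old min = -18
Change: A[0] -18 -> -10
Changed element was the min; new min must be rechecked.
New min = -17; changed? yes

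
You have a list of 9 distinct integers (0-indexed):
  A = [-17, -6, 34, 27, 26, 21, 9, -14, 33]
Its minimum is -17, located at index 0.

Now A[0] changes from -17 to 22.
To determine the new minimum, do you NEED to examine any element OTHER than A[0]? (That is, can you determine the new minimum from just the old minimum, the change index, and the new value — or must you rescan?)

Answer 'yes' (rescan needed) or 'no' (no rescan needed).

Answer: yes

Derivation:
Old min = -17 at index 0
Change at index 0: -17 -> 22
Index 0 WAS the min and new value 22 > old min -17. Must rescan other elements to find the new min.
Needs rescan: yes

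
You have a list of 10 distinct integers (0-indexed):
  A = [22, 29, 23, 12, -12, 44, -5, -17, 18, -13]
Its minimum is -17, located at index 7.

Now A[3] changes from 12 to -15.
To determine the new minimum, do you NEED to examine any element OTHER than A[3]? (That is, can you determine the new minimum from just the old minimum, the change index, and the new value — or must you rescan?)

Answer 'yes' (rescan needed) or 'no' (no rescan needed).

Old min = -17 at index 7
Change at index 3: 12 -> -15
Index 3 was NOT the min. New min = min(-17, -15). No rescan of other elements needed.
Needs rescan: no

Answer: no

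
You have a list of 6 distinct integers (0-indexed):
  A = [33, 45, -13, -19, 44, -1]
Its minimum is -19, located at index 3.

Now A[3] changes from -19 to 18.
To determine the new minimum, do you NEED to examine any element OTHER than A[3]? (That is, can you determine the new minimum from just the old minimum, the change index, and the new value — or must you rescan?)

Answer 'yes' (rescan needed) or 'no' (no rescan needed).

Answer: yes

Derivation:
Old min = -19 at index 3
Change at index 3: -19 -> 18
Index 3 WAS the min and new value 18 > old min -19. Must rescan other elements to find the new min.
Needs rescan: yes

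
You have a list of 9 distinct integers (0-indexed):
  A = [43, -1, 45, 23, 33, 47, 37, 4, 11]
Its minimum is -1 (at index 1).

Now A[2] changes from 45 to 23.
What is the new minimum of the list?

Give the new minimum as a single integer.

Answer: -1

Derivation:
Old min = -1 (at index 1)
Change: A[2] 45 -> 23
Changed element was NOT the old min.
  New min = min(old_min, new_val) = min(-1, 23) = -1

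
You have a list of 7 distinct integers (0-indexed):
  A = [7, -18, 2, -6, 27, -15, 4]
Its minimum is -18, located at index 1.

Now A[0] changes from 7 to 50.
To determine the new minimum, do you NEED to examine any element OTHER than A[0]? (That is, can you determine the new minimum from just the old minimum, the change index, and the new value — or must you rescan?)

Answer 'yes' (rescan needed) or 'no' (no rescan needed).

Answer: no

Derivation:
Old min = -18 at index 1
Change at index 0: 7 -> 50
Index 0 was NOT the min. New min = min(-18, 50). No rescan of other elements needed.
Needs rescan: no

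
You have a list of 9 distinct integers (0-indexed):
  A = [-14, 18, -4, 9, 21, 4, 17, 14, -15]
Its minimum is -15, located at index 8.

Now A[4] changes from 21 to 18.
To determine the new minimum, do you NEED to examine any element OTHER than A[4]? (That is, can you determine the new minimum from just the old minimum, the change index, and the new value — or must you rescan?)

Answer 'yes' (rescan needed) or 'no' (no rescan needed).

Old min = -15 at index 8
Change at index 4: 21 -> 18
Index 4 was NOT the min. New min = min(-15, 18). No rescan of other elements needed.
Needs rescan: no

Answer: no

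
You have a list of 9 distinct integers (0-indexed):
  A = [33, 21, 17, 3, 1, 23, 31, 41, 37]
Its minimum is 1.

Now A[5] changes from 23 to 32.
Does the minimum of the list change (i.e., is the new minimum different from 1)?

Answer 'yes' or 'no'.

Old min = 1
Change: A[5] 23 -> 32
Changed element was NOT the min; min changes only if 32 < 1.
New min = 1; changed? no

Answer: no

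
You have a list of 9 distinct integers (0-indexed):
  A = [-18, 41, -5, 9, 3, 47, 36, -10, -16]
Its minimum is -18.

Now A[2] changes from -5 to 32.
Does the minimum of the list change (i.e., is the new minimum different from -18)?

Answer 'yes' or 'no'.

Answer: no

Derivation:
Old min = -18
Change: A[2] -5 -> 32
Changed element was NOT the min; min changes only if 32 < -18.
New min = -18; changed? no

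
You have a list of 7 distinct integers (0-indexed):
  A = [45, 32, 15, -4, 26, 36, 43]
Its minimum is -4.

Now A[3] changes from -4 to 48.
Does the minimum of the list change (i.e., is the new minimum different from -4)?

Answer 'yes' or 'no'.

Answer: yes

Derivation:
Old min = -4
Change: A[3] -4 -> 48
Changed element was the min; new min must be rechecked.
New min = 15; changed? yes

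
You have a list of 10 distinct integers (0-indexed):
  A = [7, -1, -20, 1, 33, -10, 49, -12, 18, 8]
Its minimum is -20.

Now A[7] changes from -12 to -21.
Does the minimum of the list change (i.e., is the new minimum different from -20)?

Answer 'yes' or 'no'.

Answer: yes

Derivation:
Old min = -20
Change: A[7] -12 -> -21
Changed element was NOT the min; min changes only if -21 < -20.
New min = -21; changed? yes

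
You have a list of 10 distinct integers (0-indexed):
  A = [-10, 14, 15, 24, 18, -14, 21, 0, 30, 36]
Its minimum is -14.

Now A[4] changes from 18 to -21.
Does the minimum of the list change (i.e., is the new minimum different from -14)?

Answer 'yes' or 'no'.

Answer: yes

Derivation:
Old min = -14
Change: A[4] 18 -> -21
Changed element was NOT the min; min changes only if -21 < -14.
New min = -21; changed? yes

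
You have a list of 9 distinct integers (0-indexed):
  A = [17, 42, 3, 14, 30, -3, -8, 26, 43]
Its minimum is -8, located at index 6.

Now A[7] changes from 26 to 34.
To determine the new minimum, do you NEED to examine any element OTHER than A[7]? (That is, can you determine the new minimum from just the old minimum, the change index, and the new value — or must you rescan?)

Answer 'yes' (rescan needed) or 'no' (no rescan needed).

Answer: no

Derivation:
Old min = -8 at index 6
Change at index 7: 26 -> 34
Index 7 was NOT the min. New min = min(-8, 34). No rescan of other elements needed.
Needs rescan: no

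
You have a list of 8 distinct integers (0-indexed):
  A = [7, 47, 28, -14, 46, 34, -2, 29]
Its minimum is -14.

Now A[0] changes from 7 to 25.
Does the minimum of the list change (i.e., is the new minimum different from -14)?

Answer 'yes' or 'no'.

Old min = -14
Change: A[0] 7 -> 25
Changed element was NOT the min; min changes only if 25 < -14.
New min = -14; changed? no

Answer: no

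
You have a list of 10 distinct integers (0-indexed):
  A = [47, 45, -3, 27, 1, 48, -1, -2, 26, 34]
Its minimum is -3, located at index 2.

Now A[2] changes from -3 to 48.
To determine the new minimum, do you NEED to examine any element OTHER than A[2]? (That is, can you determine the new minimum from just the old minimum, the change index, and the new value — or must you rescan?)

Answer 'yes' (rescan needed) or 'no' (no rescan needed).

Answer: yes

Derivation:
Old min = -3 at index 2
Change at index 2: -3 -> 48
Index 2 WAS the min and new value 48 > old min -3. Must rescan other elements to find the new min.
Needs rescan: yes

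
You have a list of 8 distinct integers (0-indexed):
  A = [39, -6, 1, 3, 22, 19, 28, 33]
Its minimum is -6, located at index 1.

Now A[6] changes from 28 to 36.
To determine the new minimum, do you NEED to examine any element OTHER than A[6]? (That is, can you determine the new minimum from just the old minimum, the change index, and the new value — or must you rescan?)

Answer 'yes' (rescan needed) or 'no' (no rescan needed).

Old min = -6 at index 1
Change at index 6: 28 -> 36
Index 6 was NOT the min. New min = min(-6, 36). No rescan of other elements needed.
Needs rescan: no

Answer: no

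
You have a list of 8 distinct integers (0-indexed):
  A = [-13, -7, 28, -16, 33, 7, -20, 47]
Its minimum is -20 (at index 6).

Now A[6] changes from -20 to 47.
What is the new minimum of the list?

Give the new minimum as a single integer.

Answer: -16

Derivation:
Old min = -20 (at index 6)
Change: A[6] -20 -> 47
Changed element WAS the min. Need to check: is 47 still <= all others?
  Min of remaining elements: -16
  New min = min(47, -16) = -16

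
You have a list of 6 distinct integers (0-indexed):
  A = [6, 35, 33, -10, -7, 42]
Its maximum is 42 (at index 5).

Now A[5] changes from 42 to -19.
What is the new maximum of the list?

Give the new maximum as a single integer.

Answer: 35

Derivation:
Old max = 42 (at index 5)
Change: A[5] 42 -> -19
Changed element WAS the max -> may need rescan.
  Max of remaining elements: 35
  New max = max(-19, 35) = 35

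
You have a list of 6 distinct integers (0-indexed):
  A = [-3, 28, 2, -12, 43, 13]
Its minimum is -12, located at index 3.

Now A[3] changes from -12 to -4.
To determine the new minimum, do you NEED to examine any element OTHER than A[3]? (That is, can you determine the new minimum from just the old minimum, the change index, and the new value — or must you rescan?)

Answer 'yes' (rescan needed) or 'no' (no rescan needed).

Old min = -12 at index 3
Change at index 3: -12 -> -4
Index 3 WAS the min and new value -4 > old min -12. Must rescan other elements to find the new min.
Needs rescan: yes

Answer: yes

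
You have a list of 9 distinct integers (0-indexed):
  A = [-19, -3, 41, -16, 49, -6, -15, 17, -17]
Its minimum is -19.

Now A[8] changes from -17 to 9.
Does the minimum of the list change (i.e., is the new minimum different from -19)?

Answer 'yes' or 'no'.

Old min = -19
Change: A[8] -17 -> 9
Changed element was NOT the min; min changes only if 9 < -19.
New min = -19; changed? no

Answer: no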